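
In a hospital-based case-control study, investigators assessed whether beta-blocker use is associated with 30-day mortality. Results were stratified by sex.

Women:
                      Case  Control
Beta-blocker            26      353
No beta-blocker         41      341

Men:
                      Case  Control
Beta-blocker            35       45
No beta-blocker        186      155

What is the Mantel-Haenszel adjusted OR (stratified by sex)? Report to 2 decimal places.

OR_MH = Σ(aᵢdᵢ/nᵢ) / Σ(bᵢcᵢ/nᵢ), where nᵢ is the stratum total.
Stratum 1 (Women): n = 761; a·d/n = 26·341/761 = 11.6505; b·c/n = 353·41/761 = 19.0184
Stratum 2 (Men): n = 421; a·d/n = 35·155/421 = 12.8860; b·c/n = 45·186/421 = 19.8812
OR_MH = (11.6505 + 12.8860) / (19.0184 + 19.8812) = 24.5364 / 38.8996 = 0.63076

0.63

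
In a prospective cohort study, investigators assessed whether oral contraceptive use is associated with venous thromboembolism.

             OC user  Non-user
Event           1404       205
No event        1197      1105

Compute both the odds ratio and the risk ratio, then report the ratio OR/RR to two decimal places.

1.83

Reading the table with exposure as columns: a = 1404 (OC user, case), b = 1197 (OC user, non-case), c = 205 (Non-user, case), d = 1105.
OR = (1404·1105)/(1197·205) = 1551420/245385 = 6.32239
Risk in exposed = 1404/2601 = 0.53979; risk in unexposed = 205/1310 = 0.15649; RR = 3.44941
OR/RR = 6.32239 / 3.44941 = 1.83289
The outcome is not rare, so the OR lies further from 1 than the RR.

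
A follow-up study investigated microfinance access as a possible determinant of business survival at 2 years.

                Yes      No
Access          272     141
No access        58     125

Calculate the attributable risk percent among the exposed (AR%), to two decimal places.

51.88

Cells: a = 272, b = 141, c = 58, d = 125.
Risk in exposed = 272/413 = 0.65860; risk in unexposed = 58/183 = 0.31694.
RR = 0.65860/0.31694 = 2.07798
AR% = (RR − 1)/RR × 100 = (2.07798 − 1)/2.07798 × 100 = 51.8764%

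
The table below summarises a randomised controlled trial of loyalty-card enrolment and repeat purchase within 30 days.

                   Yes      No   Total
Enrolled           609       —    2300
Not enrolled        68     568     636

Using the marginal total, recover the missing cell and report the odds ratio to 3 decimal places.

3.008

The missing cell is in the exposed row: 2300 − 609 = 1691.
So a = 609, b = 1691, c = 68, d = 568.
OR = (a·d)/(b·c) = (609 × 568) / (1691 × 68) = 345912 / 114988 = 3.00824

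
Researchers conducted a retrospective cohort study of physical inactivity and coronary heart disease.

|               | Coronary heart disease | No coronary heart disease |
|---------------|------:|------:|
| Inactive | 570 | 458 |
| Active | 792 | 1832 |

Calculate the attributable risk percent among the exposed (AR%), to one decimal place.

Cells: a = 570, b = 458, c = 792, d = 1832.
Risk in exposed = 570/1028 = 0.55447; risk in unexposed = 792/2624 = 0.30183.
RR = 0.55447/0.30183 = 1.83705
AR% = (RR − 1)/RR × 100 = (1.83705 − 1)/1.83705 × 100 = 45.5648%

45.6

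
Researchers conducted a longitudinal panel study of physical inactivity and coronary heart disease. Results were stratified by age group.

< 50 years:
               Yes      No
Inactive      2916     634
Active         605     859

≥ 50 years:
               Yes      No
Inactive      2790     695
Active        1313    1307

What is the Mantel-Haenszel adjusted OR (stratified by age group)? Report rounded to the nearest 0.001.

4.854

OR_MH = Σ(aᵢdᵢ/nᵢ) / Σ(bᵢcᵢ/nᵢ), where nᵢ is the stratum total.
Stratum 1 (< 50 years): n = 5014; a·d/n = 2916·859/5014 = 499.5700; b·c/n = 634·605/5014 = 76.4998
Stratum 2 (≥ 50 years): n = 6105; a·d/n = 2790·1307/6105 = 597.3022; b·c/n = 695·1313/6105 = 149.4734
OR_MH = (499.5700 + 597.3022) / (76.4998 + 149.4734) = 1096.8722 / 225.9732 = 4.85399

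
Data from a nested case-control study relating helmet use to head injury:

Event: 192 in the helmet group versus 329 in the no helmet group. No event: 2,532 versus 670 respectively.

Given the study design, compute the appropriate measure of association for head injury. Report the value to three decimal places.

From the description: a = 192, b = 2532, c = 329, d = 670.
This is a nested case-control study: participants were sampled on outcome status, so risks in the source population cannot be estimated directly — relative risk is not valid here. The odds ratio is the appropriate measure.
OR = (a·d)/(b·c) = (192 × 670) / (2532 × 329) = 128640 / 833028 = 0.15442

0.154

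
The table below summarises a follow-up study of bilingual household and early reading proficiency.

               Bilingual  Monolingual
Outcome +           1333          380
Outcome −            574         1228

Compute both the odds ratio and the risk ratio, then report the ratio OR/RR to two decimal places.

2.54

Reading the table with exposure as columns: a = 1333 (Bilingual, case), b = 574 (Bilingual, non-case), c = 380 (Monolingual, case), d = 1228.
OR = (1333·1228)/(574·380) = 1636924/218120 = 7.50469
Risk in exposed = 1333/1907 = 0.69900; risk in unexposed = 380/1608 = 0.23632; RR = 2.95789
OR/RR = 7.50469 / 2.95789 = 2.53718
The outcome is not rare, so the OR lies further from 1 than the RR.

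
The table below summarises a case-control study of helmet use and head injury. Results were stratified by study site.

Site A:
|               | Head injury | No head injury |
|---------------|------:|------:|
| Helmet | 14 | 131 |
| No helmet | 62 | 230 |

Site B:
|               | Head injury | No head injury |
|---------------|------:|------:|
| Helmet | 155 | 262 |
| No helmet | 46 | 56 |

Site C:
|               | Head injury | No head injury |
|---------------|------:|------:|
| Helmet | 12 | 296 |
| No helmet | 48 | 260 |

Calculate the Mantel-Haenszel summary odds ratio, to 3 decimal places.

OR_MH = Σ(aᵢdᵢ/nᵢ) / Σ(bᵢcᵢ/nᵢ), where nᵢ is the stratum total.
Stratum 1 (Site A): n = 437; a·d/n = 14·230/437 = 7.3684; b·c/n = 131·62/437 = 18.5858
Stratum 2 (Site B): n = 519; a·d/n = 155·56/519 = 16.7245; b·c/n = 262·46/519 = 23.2216
Stratum 3 (Site C): n = 616; a·d/n = 12·260/616 = 5.0649; b·c/n = 296·48/616 = 23.0649
OR_MH = (7.3684 + 16.7245 + 5.0649) / (18.5858 + 23.2216 + 23.0649) = 29.1578 / 64.8723 = 0.44946

0.449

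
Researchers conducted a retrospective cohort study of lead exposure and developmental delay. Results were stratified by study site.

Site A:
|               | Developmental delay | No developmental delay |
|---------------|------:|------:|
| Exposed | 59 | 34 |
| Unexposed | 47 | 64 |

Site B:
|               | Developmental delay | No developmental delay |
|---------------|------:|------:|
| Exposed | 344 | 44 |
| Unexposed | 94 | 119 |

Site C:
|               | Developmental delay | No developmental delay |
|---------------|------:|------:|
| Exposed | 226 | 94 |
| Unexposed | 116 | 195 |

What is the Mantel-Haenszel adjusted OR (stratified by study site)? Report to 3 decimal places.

OR_MH = Σ(aᵢdᵢ/nᵢ) / Σ(bᵢcᵢ/nᵢ), where nᵢ is the stratum total.
Stratum 1 (Site A): n = 204; a·d/n = 59·64/204 = 18.5098; b·c/n = 34·47/204 = 7.8333
Stratum 2 (Site B): n = 601; a·d/n = 344·119/601 = 68.1131; b·c/n = 44·94/601 = 6.8819
Stratum 3 (Site C): n = 631; a·d/n = 226·195/631 = 69.8415; b·c/n = 94·116/631 = 17.2805
OR_MH = (18.5098 + 68.1131 + 69.8415) / (7.8333 + 6.8819 + 17.2805) = 156.4645 / 31.9957 = 4.89017

4.890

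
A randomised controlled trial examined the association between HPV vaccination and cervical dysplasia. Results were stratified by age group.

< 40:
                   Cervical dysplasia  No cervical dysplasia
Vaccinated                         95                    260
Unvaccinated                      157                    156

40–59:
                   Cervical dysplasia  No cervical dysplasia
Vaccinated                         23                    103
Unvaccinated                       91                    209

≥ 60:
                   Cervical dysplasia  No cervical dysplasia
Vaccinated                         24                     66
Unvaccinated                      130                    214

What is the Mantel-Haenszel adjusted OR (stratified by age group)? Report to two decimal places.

OR_MH = Σ(aᵢdᵢ/nᵢ) / Σ(bᵢcᵢ/nᵢ), where nᵢ is the stratum total.
Stratum 1 (< 40): n = 668; a·d/n = 95·156/668 = 22.1856; b·c/n = 260·157/668 = 61.1078
Stratum 2 (40–59): n = 426; a·d/n = 23·209/426 = 11.2840; b·c/n = 103·91/426 = 22.0023
Stratum 3 (≥ 60): n = 434; a·d/n = 24·214/434 = 11.8341; b·c/n = 66·130/434 = 19.7696
OR_MH = (22.1856 + 11.2840 + 11.8341) / (61.1078 + 22.0023 + 19.7696) = 45.3038 / 102.8797 = 0.44036

0.44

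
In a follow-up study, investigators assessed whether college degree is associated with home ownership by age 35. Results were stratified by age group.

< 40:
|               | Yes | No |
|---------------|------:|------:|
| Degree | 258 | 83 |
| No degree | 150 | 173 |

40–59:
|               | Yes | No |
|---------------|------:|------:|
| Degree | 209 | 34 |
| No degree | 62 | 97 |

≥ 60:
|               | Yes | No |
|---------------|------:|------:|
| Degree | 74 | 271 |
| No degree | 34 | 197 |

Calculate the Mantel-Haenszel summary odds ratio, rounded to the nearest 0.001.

3.575

OR_MH = Σ(aᵢdᵢ/nᵢ) / Σ(bᵢcᵢ/nᵢ), where nᵢ is the stratum total.
Stratum 1 (< 40): n = 664; a·d/n = 258·173/664 = 67.2199; b·c/n = 83·150/664 = 18.7500
Stratum 2 (40–59): n = 402; a·d/n = 209·97/402 = 50.4303; b·c/n = 34·62/402 = 5.2438
Stratum 3 (≥ 60): n = 576; a·d/n = 74·197/576 = 25.3090; b·c/n = 271·34/576 = 15.9965
OR_MH = (67.2199 + 50.4303 + 25.3090) / (18.7500 + 5.2438 + 15.9965) = 142.9593 / 39.9903 = 3.57485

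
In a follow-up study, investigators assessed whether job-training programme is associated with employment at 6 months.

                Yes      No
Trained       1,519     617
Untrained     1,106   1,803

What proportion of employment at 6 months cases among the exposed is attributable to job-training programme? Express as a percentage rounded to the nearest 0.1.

46.5

Cells: a = 1519, b = 617, c = 1106, d = 1803.
Risk in exposed = 1519/2136 = 0.71114; risk in unexposed = 1106/2909 = 0.38020.
RR = 0.71114/0.38020 = 1.87045
AR% = (RR − 1)/RR × 100 = (1.87045 − 1)/1.87045 × 100 = 46.5368%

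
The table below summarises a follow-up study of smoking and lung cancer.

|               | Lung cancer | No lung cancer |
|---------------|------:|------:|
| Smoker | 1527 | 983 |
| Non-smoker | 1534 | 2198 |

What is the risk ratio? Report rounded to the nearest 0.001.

1.480

Cells: a = 1527, b = 983, c = 1534, d = 2198.
Risk in exposed = 1527/2510 = 0.60837; risk in unexposed = 1534/3732 = 0.41104.
RR = 0.60837 / 0.41104 = 1.48007
The risk among the exposed is 1.48 times that among the unexposed.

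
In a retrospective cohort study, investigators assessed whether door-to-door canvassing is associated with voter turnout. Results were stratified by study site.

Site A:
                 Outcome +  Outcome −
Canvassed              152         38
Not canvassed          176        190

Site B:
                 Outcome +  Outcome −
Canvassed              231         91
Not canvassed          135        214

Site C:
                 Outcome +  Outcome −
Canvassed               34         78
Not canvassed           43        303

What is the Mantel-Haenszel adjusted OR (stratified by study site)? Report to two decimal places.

OR_MH = Σ(aᵢdᵢ/nᵢ) / Σ(bᵢcᵢ/nᵢ), where nᵢ is the stratum total.
Stratum 1 (Site A): n = 556; a·d/n = 152·190/556 = 51.9424; b·c/n = 38·176/556 = 12.0288
Stratum 2 (Site B): n = 671; a·d/n = 231·214/671 = 73.6721; b·c/n = 91·135/671 = 18.3085
Stratum 3 (Site C): n = 458; a·d/n = 34·303/458 = 22.4934; b·c/n = 78·43/458 = 7.3231
OR_MH = (51.9424 + 73.6721 + 22.4934) / (12.0288 + 18.3085 + 7.3231) = 148.1080 / 37.6604 = 3.93272

3.93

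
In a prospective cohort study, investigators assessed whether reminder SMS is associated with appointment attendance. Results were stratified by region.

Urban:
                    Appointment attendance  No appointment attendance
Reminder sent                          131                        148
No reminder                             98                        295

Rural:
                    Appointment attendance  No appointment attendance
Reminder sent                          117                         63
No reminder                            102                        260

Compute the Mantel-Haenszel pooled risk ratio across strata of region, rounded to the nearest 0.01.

2.08

RR_MH = Σ(aᵢ·n₀ᵢ/nᵢ) / Σ(cᵢ·n₁ᵢ/nᵢ), with n₁ᵢ = aᵢ+bᵢ (exposed), n₀ᵢ = cᵢ+dᵢ (unexposed), nᵢ = n₁ᵢ+n₀ᵢ.
Stratum 1 (Urban): n₁ = 279, n₀ = 393, n = 672; a·n₀/n = 131·393/672 = 76.6116; c·n₁/n = 98·279/672 = 40.6875
Stratum 2 (Rural): n₁ = 180, n₀ = 362, n = 542; a·n₀/n = 117·362/542 = 78.1439; c·n₁/n = 102·180/542 = 33.8745
RR_MH = (76.6116 + 78.1439) / (40.6875 + 33.8745) = 154.7555 / 74.5620 = 2.07553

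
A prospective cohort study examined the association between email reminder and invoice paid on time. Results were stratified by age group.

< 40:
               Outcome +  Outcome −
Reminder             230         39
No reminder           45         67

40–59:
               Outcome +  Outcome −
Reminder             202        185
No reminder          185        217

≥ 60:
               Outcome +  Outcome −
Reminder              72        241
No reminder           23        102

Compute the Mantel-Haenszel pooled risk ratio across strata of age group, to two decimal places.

1.38

RR_MH = Σ(aᵢ·n₀ᵢ/nᵢ) / Σ(cᵢ·n₁ᵢ/nᵢ), with n₁ᵢ = aᵢ+bᵢ (exposed), n₀ᵢ = cᵢ+dᵢ (unexposed), nᵢ = n₁ᵢ+n₀ᵢ.
Stratum 1 (< 40): n₁ = 269, n₀ = 112, n = 381; a·n₀/n = 230·112/381 = 67.6115; c·n₁/n = 45·269/381 = 31.7717
Stratum 2 (40–59): n₁ = 387, n₀ = 402, n = 789; a·n₀/n = 202·402/789 = 102.9202; c·n₁/n = 185·387/789 = 90.7414
Stratum 3 (≥ 60): n₁ = 313, n₀ = 125, n = 438; a·n₀/n = 72·125/438 = 20.5479; c·n₁/n = 23·313/438 = 16.4361
RR_MH = (67.6115 + 102.9202 + 20.5479) / (31.7717 + 90.7414 + 16.4361) = 191.0796 / 138.9492 = 1.37518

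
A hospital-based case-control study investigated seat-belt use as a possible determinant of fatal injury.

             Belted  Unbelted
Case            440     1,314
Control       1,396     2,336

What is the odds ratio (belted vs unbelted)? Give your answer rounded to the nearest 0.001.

Reading the table with exposure as columns: a = 440 (Belted, case), b = 1396 (Belted, non-case), c = 1314 (Unbelted, case), d = 2336.
OR = (a·d)/(b·c) = (440 × 2336) / (1396 × 1314) = 1027840 / 1834344 = 0.56033
Exposure is associated with lower odds of fatal injury (OR = 0.56 < 1).

0.560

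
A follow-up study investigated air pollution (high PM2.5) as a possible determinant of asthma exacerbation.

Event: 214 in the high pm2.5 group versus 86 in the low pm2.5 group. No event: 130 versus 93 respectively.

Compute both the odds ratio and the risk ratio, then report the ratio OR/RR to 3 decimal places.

1.375

From the description: a = 214, b = 130, c = 86, d = 93.
OR = (214·93)/(130·86) = 19902/11180 = 1.78014
Risk in exposed = 214/344 = 0.62209; risk in unexposed = 86/179 = 0.48045; RR = 1.29482
OR/RR = 1.78014 / 1.29482 = 1.37482
The outcome is not rare, so the OR lies further from 1 than the RR.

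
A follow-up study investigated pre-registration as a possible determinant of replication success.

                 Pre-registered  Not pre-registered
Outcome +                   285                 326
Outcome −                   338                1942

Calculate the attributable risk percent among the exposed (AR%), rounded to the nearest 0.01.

Reading the table with exposure as columns: a = 285 (Pre-registered, case), b = 338 (Pre-registered, non-case), c = 326 (Not pre-registered, case), d = 1942.
Risk in exposed = 285/623 = 0.45746; risk in unexposed = 326/2268 = 0.14374.
RR = 0.45746/0.14374 = 3.18260
AR% = (RR − 1)/RR × 100 = (3.18260 − 1)/3.18260 × 100 = 68.5792%

68.58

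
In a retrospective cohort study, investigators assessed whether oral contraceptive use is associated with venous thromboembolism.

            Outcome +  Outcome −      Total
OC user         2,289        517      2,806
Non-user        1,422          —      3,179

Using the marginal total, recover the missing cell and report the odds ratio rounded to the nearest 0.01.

5.47

The missing cell is in the unexposed row: 3179 − 1422 = 1757.
So a = 2289, b = 517, c = 1422, d = 1757.
OR = (a·d)/(b·c) = (2289 × 1757) / (517 × 1422) = 4021773 / 735174 = 5.47050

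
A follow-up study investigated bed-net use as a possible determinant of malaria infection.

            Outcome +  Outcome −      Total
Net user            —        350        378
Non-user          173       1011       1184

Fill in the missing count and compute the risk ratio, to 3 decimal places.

0.507

The missing cell is in the exposed row: 378 − 350 = 28.
So a = 28, b = 350, c = 173, d = 1011.
RR = [a/(a+b)] / [c/(c+d)] = (28/378) / (173/1184) = 0.07407/0.14611 = 0.50696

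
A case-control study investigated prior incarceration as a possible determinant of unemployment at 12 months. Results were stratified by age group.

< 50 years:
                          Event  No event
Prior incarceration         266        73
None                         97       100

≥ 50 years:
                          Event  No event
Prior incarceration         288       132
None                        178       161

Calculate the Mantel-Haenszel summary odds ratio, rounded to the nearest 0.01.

OR_MH = Σ(aᵢdᵢ/nᵢ) / Σ(bᵢcᵢ/nᵢ), where nᵢ is the stratum total.
Stratum 1 (< 50 years): n = 536; a·d/n = 266·100/536 = 49.6269; b·c/n = 73·97/536 = 13.2108
Stratum 2 (≥ 50 years): n = 759; a·d/n = 288·161/759 = 61.0909; b·c/n = 132·178/759 = 30.9565
OR_MH = (49.6269 + 61.0909) / (13.2108 + 30.9565) = 110.7178 / 44.1673 = 2.50678

2.51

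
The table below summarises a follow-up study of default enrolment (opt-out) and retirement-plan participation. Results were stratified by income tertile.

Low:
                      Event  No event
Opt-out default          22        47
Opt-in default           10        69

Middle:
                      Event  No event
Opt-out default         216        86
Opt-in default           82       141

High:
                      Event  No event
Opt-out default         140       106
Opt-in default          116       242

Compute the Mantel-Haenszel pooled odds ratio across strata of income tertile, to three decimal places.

3.364

OR_MH = Σ(aᵢdᵢ/nᵢ) / Σ(bᵢcᵢ/nᵢ), where nᵢ is the stratum total.
Stratum 1 (Low): n = 148; a·d/n = 22·69/148 = 10.2568; b·c/n = 47·10/148 = 3.1757
Stratum 2 (Middle): n = 525; a·d/n = 216·141/525 = 58.0114; b·c/n = 86·82/525 = 13.4324
Stratum 3 (High): n = 604; a·d/n = 140·242/604 = 56.0927; b·c/n = 106·116/604 = 20.3576
OR_MH = (10.2568 + 58.0114 + 56.0927) / (3.1757 + 13.4324 + 20.3576) = 124.3609 / 36.9657 = 3.36423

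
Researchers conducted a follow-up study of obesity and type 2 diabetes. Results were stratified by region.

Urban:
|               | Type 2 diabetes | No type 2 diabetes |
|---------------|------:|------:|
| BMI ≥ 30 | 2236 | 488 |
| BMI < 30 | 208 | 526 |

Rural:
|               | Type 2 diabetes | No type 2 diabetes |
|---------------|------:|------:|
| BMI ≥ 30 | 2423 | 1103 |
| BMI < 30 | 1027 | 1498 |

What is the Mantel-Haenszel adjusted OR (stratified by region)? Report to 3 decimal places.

4.340

OR_MH = Σ(aᵢdᵢ/nᵢ) / Σ(bᵢcᵢ/nᵢ), where nᵢ is the stratum total.
Stratum 1 (Urban): n = 3458; a·d/n = 2236·526/3458 = 340.1203; b·c/n = 488·208/3458 = 29.3534
Stratum 2 (Rural): n = 6051; a·d/n = 2423·1498/6051 = 599.8437; b·c/n = 1103·1027/6051 = 187.2056
OR_MH = (340.1203 + 599.8437) / (29.3534 + 187.2056) = 939.9640 / 216.5590 = 4.34045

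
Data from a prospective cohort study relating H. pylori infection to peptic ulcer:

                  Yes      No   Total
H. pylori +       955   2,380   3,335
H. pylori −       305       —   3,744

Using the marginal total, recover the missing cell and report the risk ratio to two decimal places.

3.52

The missing cell is in the unexposed row: 3744 − 305 = 3439.
So a = 955, b = 2380, c = 305, d = 3439.
RR = [a/(a+b)] / [c/(c+d)] = (955/3335) / (305/3744) = 0.28636/0.08146 = 3.51515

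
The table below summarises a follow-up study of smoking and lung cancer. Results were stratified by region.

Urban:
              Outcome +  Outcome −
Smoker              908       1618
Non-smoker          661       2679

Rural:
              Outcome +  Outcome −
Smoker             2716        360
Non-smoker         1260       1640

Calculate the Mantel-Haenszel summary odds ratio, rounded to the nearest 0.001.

OR_MH = Σ(aᵢdᵢ/nᵢ) / Σ(bᵢcᵢ/nᵢ), where nᵢ is the stratum total.
Stratum 1 (Urban): n = 5866; a·d/n = 908·2679/5866 = 414.6833; b·c/n = 1618·661/5866 = 182.3215
Stratum 2 (Rural): n = 5976; a·d/n = 2716·1640/5976 = 745.3548; b·c/n = 360·1260/5976 = 75.9036
OR_MH = (414.6833 + 745.3548) / (182.3215 + 75.9036) = 1160.0380 / 258.2251 = 4.49235

4.492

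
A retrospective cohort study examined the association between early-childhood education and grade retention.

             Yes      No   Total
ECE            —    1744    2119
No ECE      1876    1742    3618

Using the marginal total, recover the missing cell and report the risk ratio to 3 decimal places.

The missing cell is in the exposed row: 2119 − 1744 = 375.
So a = 375, b = 1744, c = 1876, d = 1742.
RR = [a/(a+b)] / [c/(c+d)] = (375/2119) / (1876/3618) = 0.17697/0.51852 = 0.34130

0.341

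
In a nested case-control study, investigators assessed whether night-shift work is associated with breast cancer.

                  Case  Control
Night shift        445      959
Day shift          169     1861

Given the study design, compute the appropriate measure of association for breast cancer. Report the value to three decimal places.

Cells: a = 445, b = 959, c = 169, d = 1861.
This is a nested case-control study: participants were sampled on outcome status, so risks in the source population cannot be estimated directly — relative risk is not valid here. The odds ratio is the appropriate measure.
OR = (a·d)/(b·c) = (445 × 1861) / (959 × 169) = 828145 / 162071 = 5.10977

5.110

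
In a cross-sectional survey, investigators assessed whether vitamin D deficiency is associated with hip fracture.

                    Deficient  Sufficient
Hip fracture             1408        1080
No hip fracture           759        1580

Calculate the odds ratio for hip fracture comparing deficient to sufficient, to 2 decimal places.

2.71

Reading the table with exposure as columns: a = 1408 (Deficient, case), b = 759 (Deficient, non-case), c = 1080 (Sufficient, case), d = 1580.
OR = (a·d)/(b·c) = (1408 × 1580) / (759 × 1080) = 2224640 / 819720 = 2.71390
The odds of hip fracture are about 2.71 times as high in the deficient group.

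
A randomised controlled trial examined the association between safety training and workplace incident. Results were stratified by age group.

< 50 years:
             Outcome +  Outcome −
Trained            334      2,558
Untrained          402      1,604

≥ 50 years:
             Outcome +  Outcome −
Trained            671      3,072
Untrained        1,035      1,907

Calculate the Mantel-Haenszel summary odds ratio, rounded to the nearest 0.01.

0.44

OR_MH = Σ(aᵢdᵢ/nᵢ) / Σ(bᵢcᵢ/nᵢ), where nᵢ is the stratum total.
Stratum 1 (< 50 years): n = 4898; a·d/n = 334·1604/4898 = 109.3785; b·c/n = 2558·402/4898 = 209.9461
Stratum 2 (≥ 50 years): n = 6685; a·d/n = 671·1907/6685 = 191.4132; b·c/n = 3072·1035/6685 = 475.6200
OR_MH = (109.3785 + 191.4132) / (209.9461 + 475.6200) = 300.7917 / 685.5661 = 0.43875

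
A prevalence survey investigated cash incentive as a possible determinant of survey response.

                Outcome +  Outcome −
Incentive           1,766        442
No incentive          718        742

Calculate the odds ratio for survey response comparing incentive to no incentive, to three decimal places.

Cells: a = 1766, b = 442, c = 718, d = 742.
OR = (a·d)/(b·c) = (1766 × 742) / (442 × 718) = 1310372 / 317356 = 4.12903
The odds of survey response are about 4.13 times as high in the incentive group.

4.129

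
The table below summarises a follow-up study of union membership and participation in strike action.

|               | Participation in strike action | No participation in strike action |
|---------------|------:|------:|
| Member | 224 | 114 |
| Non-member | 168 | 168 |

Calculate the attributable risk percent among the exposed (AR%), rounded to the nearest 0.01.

Cells: a = 224, b = 114, c = 168, d = 168.
Risk in exposed = 224/338 = 0.66272; risk in unexposed = 168/336 = 0.50000.
RR = 0.66272/0.50000 = 1.32544
AR% = (RR − 1)/RR × 100 = (1.32544 − 1)/1.32544 × 100 = 24.5536%

24.55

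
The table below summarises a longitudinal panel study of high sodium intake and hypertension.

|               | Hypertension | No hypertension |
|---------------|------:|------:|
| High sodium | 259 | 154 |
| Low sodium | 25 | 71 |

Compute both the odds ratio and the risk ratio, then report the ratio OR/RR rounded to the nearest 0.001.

1.983

Cells: a = 259, b = 154, c = 25, d = 71.
OR = (259·71)/(154·25) = 18389/3850 = 4.77636
Risk in exposed = 259/413 = 0.62712; risk in unexposed = 25/96 = 0.26042; RR = 2.40814
OR/RR = 4.77636 / 2.40814 = 1.98343
The outcome is not rare, so the OR lies further from 1 than the RR.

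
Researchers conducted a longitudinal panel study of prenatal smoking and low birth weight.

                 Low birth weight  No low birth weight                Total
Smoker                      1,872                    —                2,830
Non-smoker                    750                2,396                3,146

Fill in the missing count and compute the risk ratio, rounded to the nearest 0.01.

The missing cell is in the exposed row: 2830 − 1872 = 958.
So a = 1872, b = 958, c = 750, d = 2396.
RR = [a/(a+b)] / [c/(c+d)] = (1872/2830) / (750/3146) = 0.66148/0.23840 = 2.77471

2.77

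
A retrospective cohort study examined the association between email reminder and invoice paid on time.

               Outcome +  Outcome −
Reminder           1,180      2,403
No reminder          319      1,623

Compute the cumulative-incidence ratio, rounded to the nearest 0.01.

2.00

Cells: a = 1180, b = 2403, c = 319, d = 1623.
Risk in exposed = 1180/3583 = 0.32933; risk in unexposed = 319/1942 = 0.16426.
RR = 0.32933 / 0.16426 = 2.00490
The risk among the exposed is 2.00 times that among the unexposed.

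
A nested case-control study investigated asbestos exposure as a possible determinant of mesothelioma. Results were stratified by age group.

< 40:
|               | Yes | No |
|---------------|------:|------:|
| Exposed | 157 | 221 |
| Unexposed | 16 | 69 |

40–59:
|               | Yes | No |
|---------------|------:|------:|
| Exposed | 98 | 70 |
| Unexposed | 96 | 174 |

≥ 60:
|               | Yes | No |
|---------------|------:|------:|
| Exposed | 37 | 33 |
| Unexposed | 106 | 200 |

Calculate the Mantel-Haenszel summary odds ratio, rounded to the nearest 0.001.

OR_MH = Σ(aᵢdᵢ/nᵢ) / Σ(bᵢcᵢ/nᵢ), where nᵢ is the stratum total.
Stratum 1 (< 40): n = 463; a·d/n = 157·69/463 = 23.3974; b·c/n = 221·16/463 = 7.6371
Stratum 2 (40–59): n = 438; a·d/n = 98·174/438 = 38.9315; b·c/n = 70·96/438 = 15.3425
Stratum 3 (≥ 60): n = 376; a·d/n = 37·200/376 = 19.6809; b·c/n = 33·106/376 = 9.3032
OR_MH = (23.3974 + 38.9315 + 19.6809) / (7.6371 + 15.3425 + 9.3032) = 82.0098 / 32.2828 = 2.54035

2.540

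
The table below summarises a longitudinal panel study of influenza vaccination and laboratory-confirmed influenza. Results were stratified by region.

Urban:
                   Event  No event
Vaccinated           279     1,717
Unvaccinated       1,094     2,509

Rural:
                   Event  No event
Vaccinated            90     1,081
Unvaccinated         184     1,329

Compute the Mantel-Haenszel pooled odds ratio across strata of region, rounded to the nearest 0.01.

OR_MH = Σ(aᵢdᵢ/nᵢ) / Σ(bᵢcᵢ/nᵢ), where nᵢ is the stratum total.
Stratum 1 (Urban): n = 5599; a·d/n = 279·2509/5599 = 125.0243; b·c/n = 1717·1094/5599 = 335.4881
Stratum 2 (Rural): n = 2684; a·d/n = 90·1329/2684 = 44.5641; b·c/n = 1081·184/2684 = 74.1073
OR_MH = (125.0243 + 44.5641) / (335.4881 + 74.1073) = 169.5884 / 409.5954 = 0.41404

0.41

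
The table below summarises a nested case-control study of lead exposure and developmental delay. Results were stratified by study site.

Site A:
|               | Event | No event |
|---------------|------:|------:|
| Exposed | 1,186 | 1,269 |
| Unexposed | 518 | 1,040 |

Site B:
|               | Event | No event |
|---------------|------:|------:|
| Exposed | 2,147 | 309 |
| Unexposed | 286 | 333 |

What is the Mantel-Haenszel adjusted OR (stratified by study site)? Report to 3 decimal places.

OR_MH = Σ(aᵢdᵢ/nᵢ) / Σ(bᵢcᵢ/nᵢ), where nᵢ is the stratum total.
Stratum 1 (Site A): n = 4013; a·d/n = 1186·1040/4013 = 307.3611; b·c/n = 1269·518/4013 = 163.8031
Stratum 2 (Site B): n = 3075; a·d/n = 2147·333/3075 = 232.5044; b·c/n = 309·286/3075 = 28.7395
OR_MH = (307.3611 + 232.5044) / (163.8031 + 28.7395) = 539.8655 / 192.5427 = 2.80387

2.804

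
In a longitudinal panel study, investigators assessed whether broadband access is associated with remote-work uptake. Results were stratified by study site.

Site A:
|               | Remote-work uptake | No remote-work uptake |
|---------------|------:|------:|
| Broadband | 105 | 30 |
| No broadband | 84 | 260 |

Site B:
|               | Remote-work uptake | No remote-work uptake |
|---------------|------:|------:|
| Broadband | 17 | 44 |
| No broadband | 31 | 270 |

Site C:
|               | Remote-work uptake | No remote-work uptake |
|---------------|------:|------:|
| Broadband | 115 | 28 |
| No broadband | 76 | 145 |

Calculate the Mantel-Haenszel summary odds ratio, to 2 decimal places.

OR_MH = Σ(aᵢdᵢ/nᵢ) / Σ(bᵢcᵢ/nᵢ), where nᵢ is the stratum total.
Stratum 1 (Site A): n = 479; a·d/n = 105·260/479 = 56.9937; b·c/n = 30·84/479 = 5.2610
Stratum 2 (Site B): n = 362; a·d/n = 17·270/362 = 12.6796; b·c/n = 44·31/362 = 3.7680
Stratum 3 (Site C): n = 364; a·d/n = 115·145/364 = 45.8104; b·c/n = 28·76/364 = 5.8462
OR_MH = (56.9937 + 12.6796 + 45.8104) / (5.2610 + 3.7680 + 5.8462) = 115.4837 / 14.8751 = 7.76358

7.76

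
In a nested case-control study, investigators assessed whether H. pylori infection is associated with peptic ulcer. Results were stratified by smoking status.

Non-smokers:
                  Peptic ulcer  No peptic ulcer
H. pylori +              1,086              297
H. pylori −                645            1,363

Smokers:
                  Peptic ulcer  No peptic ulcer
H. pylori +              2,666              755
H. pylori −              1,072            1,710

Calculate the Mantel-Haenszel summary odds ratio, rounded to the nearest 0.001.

OR_MH = Σ(aᵢdᵢ/nᵢ) / Σ(bᵢcᵢ/nᵢ), where nᵢ is the stratum total.
Stratum 1 (Non-smokers): n = 3391; a·d/n = 1086·1363/3391 = 436.5137; b·c/n = 297·645/3391 = 56.4922
Stratum 2 (Smokers): n = 6203; a·d/n = 2666·1710/6203 = 734.9444; b·c/n = 755·1072/6203 = 130.4788
OR_MH = (436.5137 + 734.9444) / (56.4922 + 130.4788) = 1171.4581 / 186.9710 = 6.26545

6.265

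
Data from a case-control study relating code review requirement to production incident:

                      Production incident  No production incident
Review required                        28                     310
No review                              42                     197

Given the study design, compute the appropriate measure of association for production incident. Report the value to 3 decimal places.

Cells: a = 28, b = 310, c = 42, d = 197.
This is a case-control study: participants were sampled on outcome status, so risks in the source population cannot be estimated directly — relative risk is not valid here. The odds ratio is the appropriate measure.
OR = (a·d)/(b·c) = (28 × 197) / (310 × 42) = 5516 / 13020 = 0.42366

0.424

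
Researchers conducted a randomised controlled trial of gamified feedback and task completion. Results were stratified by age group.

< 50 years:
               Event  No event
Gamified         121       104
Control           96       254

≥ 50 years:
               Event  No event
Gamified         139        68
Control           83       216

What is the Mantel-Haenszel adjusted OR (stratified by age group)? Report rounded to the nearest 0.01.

OR_MH = Σ(aᵢdᵢ/nᵢ) / Σ(bᵢcᵢ/nᵢ), where nᵢ is the stratum total.
Stratum 1 (< 50 years): n = 575; a·d/n = 121·254/575 = 53.4504; b·c/n = 104·96/575 = 17.3635
Stratum 2 (≥ 50 years): n = 506; a·d/n = 139·216/506 = 59.3360; b·c/n = 68·83/506 = 11.1542
OR_MH = (53.4504 + 59.3360) / (17.3635 + 11.1542) = 112.7864 / 28.5176 = 3.95497

3.95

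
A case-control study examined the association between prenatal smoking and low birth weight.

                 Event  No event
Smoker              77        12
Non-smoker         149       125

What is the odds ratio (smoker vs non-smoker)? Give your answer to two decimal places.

Cells: a = 77, b = 12, c = 149, d = 125.
OR = (a·d)/(b·c) = (77 × 125) / (12 × 149) = 9625 / 1788 = 5.38311
The odds of low birth weight are about 5.38 times as high in the smoker group.

5.38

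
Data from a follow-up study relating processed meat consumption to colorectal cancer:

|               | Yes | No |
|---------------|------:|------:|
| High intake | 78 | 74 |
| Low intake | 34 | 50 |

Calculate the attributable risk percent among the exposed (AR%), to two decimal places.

Cells: a = 78, b = 74, c = 34, d = 50.
Risk in exposed = 78/152 = 0.51316; risk in unexposed = 34/84 = 0.40476.
RR = 0.51316/0.40476 = 1.26780
AR% = (RR − 1)/RR × 100 = (1.26780 − 1)/1.26780 × 100 = 21.1233%

21.12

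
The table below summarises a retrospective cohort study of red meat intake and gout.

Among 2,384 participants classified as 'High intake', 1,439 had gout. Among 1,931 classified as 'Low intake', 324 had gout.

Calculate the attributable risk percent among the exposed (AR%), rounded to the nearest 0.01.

72.20

From the description: a = 1439, b = 945, c = 324, d = 1607.
Risk in exposed = 1439/2384 = 0.60361; risk in unexposed = 324/1931 = 0.16779.
RR = 0.60361/0.16779 = 3.59743
AR% = (RR − 1)/RR × 100 = (3.59743 − 1)/3.59743 × 100 = 72.2023%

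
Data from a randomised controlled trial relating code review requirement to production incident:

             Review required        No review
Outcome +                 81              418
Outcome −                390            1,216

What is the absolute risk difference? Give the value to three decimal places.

-0.084

Reading the table with exposure as columns: a = 81 (Review required, case), b = 390 (Review required, non-case), c = 418 (No review, case), d = 1216.
Risk in exposed = 81/471 = 0.171975; risk in unexposed = 418/1634 = 0.255814.
Risk difference = 0.171975 − 0.255814 = -0.083839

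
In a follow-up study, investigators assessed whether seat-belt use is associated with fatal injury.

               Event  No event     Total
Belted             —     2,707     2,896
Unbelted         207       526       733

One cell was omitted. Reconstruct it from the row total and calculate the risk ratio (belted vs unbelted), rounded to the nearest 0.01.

0.23

The missing cell is in the exposed row: 2896 − 2707 = 189.
So a = 189, b = 2707, c = 207, d = 526.
RR = [a/(a+b)] / [c/(c+d)] = (189/2896) / (207/733) = 0.06526/0.28240 = 0.23110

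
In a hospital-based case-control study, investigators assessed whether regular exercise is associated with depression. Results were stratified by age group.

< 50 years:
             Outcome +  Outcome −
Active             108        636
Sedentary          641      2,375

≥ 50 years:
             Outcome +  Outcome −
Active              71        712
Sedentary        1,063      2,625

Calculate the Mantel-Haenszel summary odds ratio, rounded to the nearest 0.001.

0.396

OR_MH = Σ(aᵢdᵢ/nᵢ) / Σ(bᵢcᵢ/nᵢ), where nᵢ is the stratum total.
Stratum 1 (< 50 years): n = 3760; a·d/n = 108·2375/3760 = 68.2181; b·c/n = 636·641/3760 = 108.4245
Stratum 2 (≥ 50 years): n = 4471; a·d/n = 71·2625/4471 = 41.6853; b·c/n = 712·1063/4471 = 169.2811
OR_MH = (68.2181 + 41.6853) / (108.4245 + 169.2811) = 109.9034 / 277.7056 = 0.39576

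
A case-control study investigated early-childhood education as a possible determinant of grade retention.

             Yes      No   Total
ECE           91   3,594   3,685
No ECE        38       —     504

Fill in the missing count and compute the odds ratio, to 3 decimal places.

0.311

The missing cell is in the unexposed row: 504 − 38 = 466.
So a = 91, b = 3594, c = 38, d = 466.
OR = (a·d)/(b·c) = (91 × 466) / (3594 × 38) = 42406 / 136572 = 0.31050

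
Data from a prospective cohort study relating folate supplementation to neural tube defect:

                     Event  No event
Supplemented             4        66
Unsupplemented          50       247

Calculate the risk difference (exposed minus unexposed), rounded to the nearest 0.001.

-0.111

Cells: a = 4, b = 66, c = 50, d = 247.
Risk in exposed = 4/70 = 0.057143; risk in unexposed = 50/297 = 0.168350.
Risk difference = 0.057143 − 0.168350 = -0.111207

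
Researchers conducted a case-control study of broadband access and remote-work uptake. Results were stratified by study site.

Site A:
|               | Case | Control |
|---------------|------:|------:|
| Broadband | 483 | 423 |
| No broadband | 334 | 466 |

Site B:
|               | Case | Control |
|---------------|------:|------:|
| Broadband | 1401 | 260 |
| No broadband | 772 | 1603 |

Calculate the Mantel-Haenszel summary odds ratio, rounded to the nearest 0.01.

OR_MH = Σ(aᵢdᵢ/nᵢ) / Σ(bᵢcᵢ/nᵢ), where nᵢ is the stratum total.
Stratum 1 (Site A): n = 1706; a·d/n = 483·466/1706 = 131.9332; b·c/n = 423·334/1706 = 82.8148
Stratum 2 (Site B): n = 4036; a·d/n = 1401·1603/4036 = 556.4428; b·c/n = 260·772/4036 = 49.7324
OR_MH = (131.9332 + 556.4428) / (82.8148 + 49.7324) = 688.3759 / 132.5472 = 5.19344

5.19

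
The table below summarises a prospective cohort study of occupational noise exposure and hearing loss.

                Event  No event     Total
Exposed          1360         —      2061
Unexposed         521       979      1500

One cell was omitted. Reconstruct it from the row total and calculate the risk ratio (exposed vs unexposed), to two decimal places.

1.90

The missing cell is in the exposed row: 2061 − 1360 = 701.
So a = 1360, b = 701, c = 521, d = 979.
RR = [a/(a+b)] / [c/(c+d)] = (1360/2061) / (521/1500) = 0.65987/0.34733 = 1.89983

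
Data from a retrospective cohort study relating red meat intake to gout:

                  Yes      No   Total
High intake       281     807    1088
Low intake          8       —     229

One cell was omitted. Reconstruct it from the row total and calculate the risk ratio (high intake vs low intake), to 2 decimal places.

7.39

The missing cell is in the unexposed row: 229 − 8 = 221.
So a = 281, b = 807, c = 8, d = 221.
RR = [a/(a+b)] / [c/(c+d)] = (281/1088) / (8/229) = 0.25827/0.03493 = 7.39304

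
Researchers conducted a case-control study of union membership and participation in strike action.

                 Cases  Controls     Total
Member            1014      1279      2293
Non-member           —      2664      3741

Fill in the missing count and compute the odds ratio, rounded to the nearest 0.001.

The missing cell is in the unexposed row: 3741 − 2664 = 1077.
So a = 1014, b = 1279, c = 1077, d = 2664.
OR = (a·d)/(b·c) = (1014 × 2664) / (1279 × 1077) = 2701296 / 1377483 = 1.96104

1.961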